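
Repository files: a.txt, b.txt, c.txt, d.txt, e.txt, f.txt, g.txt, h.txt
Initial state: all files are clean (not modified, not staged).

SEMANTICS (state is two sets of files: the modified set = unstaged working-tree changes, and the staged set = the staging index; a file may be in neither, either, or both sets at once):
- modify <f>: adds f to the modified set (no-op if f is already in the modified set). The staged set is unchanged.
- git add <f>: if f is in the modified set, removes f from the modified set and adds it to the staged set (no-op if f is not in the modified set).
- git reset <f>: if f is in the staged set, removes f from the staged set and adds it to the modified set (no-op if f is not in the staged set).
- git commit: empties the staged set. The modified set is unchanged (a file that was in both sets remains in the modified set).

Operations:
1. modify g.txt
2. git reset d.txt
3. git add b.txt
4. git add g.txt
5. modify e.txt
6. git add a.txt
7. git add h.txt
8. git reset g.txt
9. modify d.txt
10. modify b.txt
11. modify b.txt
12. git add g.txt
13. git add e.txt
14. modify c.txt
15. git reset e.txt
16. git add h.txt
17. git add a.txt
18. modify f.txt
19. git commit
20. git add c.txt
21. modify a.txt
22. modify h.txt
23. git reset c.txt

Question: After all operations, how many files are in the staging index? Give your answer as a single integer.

Answer: 0

Derivation:
After op 1 (modify g.txt): modified={g.txt} staged={none}
After op 2 (git reset d.txt): modified={g.txt} staged={none}
After op 3 (git add b.txt): modified={g.txt} staged={none}
After op 4 (git add g.txt): modified={none} staged={g.txt}
After op 5 (modify e.txt): modified={e.txt} staged={g.txt}
After op 6 (git add a.txt): modified={e.txt} staged={g.txt}
After op 7 (git add h.txt): modified={e.txt} staged={g.txt}
After op 8 (git reset g.txt): modified={e.txt, g.txt} staged={none}
After op 9 (modify d.txt): modified={d.txt, e.txt, g.txt} staged={none}
After op 10 (modify b.txt): modified={b.txt, d.txt, e.txt, g.txt} staged={none}
After op 11 (modify b.txt): modified={b.txt, d.txt, e.txt, g.txt} staged={none}
After op 12 (git add g.txt): modified={b.txt, d.txt, e.txt} staged={g.txt}
After op 13 (git add e.txt): modified={b.txt, d.txt} staged={e.txt, g.txt}
After op 14 (modify c.txt): modified={b.txt, c.txt, d.txt} staged={e.txt, g.txt}
After op 15 (git reset e.txt): modified={b.txt, c.txt, d.txt, e.txt} staged={g.txt}
After op 16 (git add h.txt): modified={b.txt, c.txt, d.txt, e.txt} staged={g.txt}
After op 17 (git add a.txt): modified={b.txt, c.txt, d.txt, e.txt} staged={g.txt}
After op 18 (modify f.txt): modified={b.txt, c.txt, d.txt, e.txt, f.txt} staged={g.txt}
After op 19 (git commit): modified={b.txt, c.txt, d.txt, e.txt, f.txt} staged={none}
After op 20 (git add c.txt): modified={b.txt, d.txt, e.txt, f.txt} staged={c.txt}
After op 21 (modify a.txt): modified={a.txt, b.txt, d.txt, e.txt, f.txt} staged={c.txt}
After op 22 (modify h.txt): modified={a.txt, b.txt, d.txt, e.txt, f.txt, h.txt} staged={c.txt}
After op 23 (git reset c.txt): modified={a.txt, b.txt, c.txt, d.txt, e.txt, f.txt, h.txt} staged={none}
Final staged set: {none} -> count=0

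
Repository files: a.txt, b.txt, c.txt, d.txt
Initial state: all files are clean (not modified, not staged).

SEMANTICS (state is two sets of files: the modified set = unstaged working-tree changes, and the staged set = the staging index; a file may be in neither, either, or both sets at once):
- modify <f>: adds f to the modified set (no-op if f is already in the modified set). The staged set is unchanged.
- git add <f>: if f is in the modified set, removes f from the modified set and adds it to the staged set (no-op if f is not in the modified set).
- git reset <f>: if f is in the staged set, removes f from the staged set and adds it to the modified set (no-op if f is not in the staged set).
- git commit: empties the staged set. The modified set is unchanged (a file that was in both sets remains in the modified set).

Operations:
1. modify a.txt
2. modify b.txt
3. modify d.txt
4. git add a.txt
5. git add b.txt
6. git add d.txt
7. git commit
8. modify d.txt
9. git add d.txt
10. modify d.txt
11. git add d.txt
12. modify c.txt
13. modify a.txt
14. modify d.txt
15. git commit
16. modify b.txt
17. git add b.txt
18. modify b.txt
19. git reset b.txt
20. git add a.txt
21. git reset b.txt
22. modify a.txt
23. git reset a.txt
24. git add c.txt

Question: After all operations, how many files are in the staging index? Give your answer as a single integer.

Answer: 1

Derivation:
After op 1 (modify a.txt): modified={a.txt} staged={none}
After op 2 (modify b.txt): modified={a.txt, b.txt} staged={none}
After op 3 (modify d.txt): modified={a.txt, b.txt, d.txt} staged={none}
After op 4 (git add a.txt): modified={b.txt, d.txt} staged={a.txt}
After op 5 (git add b.txt): modified={d.txt} staged={a.txt, b.txt}
After op 6 (git add d.txt): modified={none} staged={a.txt, b.txt, d.txt}
After op 7 (git commit): modified={none} staged={none}
After op 8 (modify d.txt): modified={d.txt} staged={none}
After op 9 (git add d.txt): modified={none} staged={d.txt}
After op 10 (modify d.txt): modified={d.txt} staged={d.txt}
After op 11 (git add d.txt): modified={none} staged={d.txt}
After op 12 (modify c.txt): modified={c.txt} staged={d.txt}
After op 13 (modify a.txt): modified={a.txt, c.txt} staged={d.txt}
After op 14 (modify d.txt): modified={a.txt, c.txt, d.txt} staged={d.txt}
After op 15 (git commit): modified={a.txt, c.txt, d.txt} staged={none}
After op 16 (modify b.txt): modified={a.txt, b.txt, c.txt, d.txt} staged={none}
After op 17 (git add b.txt): modified={a.txt, c.txt, d.txt} staged={b.txt}
After op 18 (modify b.txt): modified={a.txt, b.txt, c.txt, d.txt} staged={b.txt}
After op 19 (git reset b.txt): modified={a.txt, b.txt, c.txt, d.txt} staged={none}
After op 20 (git add a.txt): modified={b.txt, c.txt, d.txt} staged={a.txt}
After op 21 (git reset b.txt): modified={b.txt, c.txt, d.txt} staged={a.txt}
After op 22 (modify a.txt): modified={a.txt, b.txt, c.txt, d.txt} staged={a.txt}
After op 23 (git reset a.txt): modified={a.txt, b.txt, c.txt, d.txt} staged={none}
After op 24 (git add c.txt): modified={a.txt, b.txt, d.txt} staged={c.txt}
Final staged set: {c.txt} -> count=1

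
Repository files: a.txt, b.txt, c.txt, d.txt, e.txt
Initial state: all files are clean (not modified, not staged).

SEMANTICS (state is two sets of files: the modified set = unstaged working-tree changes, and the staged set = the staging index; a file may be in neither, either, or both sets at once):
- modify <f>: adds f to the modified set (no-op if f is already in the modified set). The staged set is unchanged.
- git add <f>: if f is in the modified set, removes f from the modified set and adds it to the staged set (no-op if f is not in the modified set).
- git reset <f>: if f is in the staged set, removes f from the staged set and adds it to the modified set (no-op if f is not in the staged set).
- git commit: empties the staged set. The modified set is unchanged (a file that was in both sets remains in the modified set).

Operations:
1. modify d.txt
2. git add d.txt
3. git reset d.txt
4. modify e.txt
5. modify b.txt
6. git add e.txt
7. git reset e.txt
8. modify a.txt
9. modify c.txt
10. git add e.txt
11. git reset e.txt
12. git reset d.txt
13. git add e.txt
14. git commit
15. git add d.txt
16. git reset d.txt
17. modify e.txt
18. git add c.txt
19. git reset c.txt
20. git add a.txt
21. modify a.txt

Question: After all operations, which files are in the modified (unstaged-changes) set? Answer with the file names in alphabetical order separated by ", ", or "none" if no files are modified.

Answer: a.txt, b.txt, c.txt, d.txt, e.txt

Derivation:
After op 1 (modify d.txt): modified={d.txt} staged={none}
After op 2 (git add d.txt): modified={none} staged={d.txt}
After op 3 (git reset d.txt): modified={d.txt} staged={none}
After op 4 (modify e.txt): modified={d.txt, e.txt} staged={none}
After op 5 (modify b.txt): modified={b.txt, d.txt, e.txt} staged={none}
After op 6 (git add e.txt): modified={b.txt, d.txt} staged={e.txt}
After op 7 (git reset e.txt): modified={b.txt, d.txt, e.txt} staged={none}
After op 8 (modify a.txt): modified={a.txt, b.txt, d.txt, e.txt} staged={none}
After op 9 (modify c.txt): modified={a.txt, b.txt, c.txt, d.txt, e.txt} staged={none}
After op 10 (git add e.txt): modified={a.txt, b.txt, c.txt, d.txt} staged={e.txt}
After op 11 (git reset e.txt): modified={a.txt, b.txt, c.txt, d.txt, e.txt} staged={none}
After op 12 (git reset d.txt): modified={a.txt, b.txt, c.txt, d.txt, e.txt} staged={none}
After op 13 (git add e.txt): modified={a.txt, b.txt, c.txt, d.txt} staged={e.txt}
After op 14 (git commit): modified={a.txt, b.txt, c.txt, d.txt} staged={none}
After op 15 (git add d.txt): modified={a.txt, b.txt, c.txt} staged={d.txt}
After op 16 (git reset d.txt): modified={a.txt, b.txt, c.txt, d.txt} staged={none}
After op 17 (modify e.txt): modified={a.txt, b.txt, c.txt, d.txt, e.txt} staged={none}
After op 18 (git add c.txt): modified={a.txt, b.txt, d.txt, e.txt} staged={c.txt}
After op 19 (git reset c.txt): modified={a.txt, b.txt, c.txt, d.txt, e.txt} staged={none}
After op 20 (git add a.txt): modified={b.txt, c.txt, d.txt, e.txt} staged={a.txt}
After op 21 (modify a.txt): modified={a.txt, b.txt, c.txt, d.txt, e.txt} staged={a.txt}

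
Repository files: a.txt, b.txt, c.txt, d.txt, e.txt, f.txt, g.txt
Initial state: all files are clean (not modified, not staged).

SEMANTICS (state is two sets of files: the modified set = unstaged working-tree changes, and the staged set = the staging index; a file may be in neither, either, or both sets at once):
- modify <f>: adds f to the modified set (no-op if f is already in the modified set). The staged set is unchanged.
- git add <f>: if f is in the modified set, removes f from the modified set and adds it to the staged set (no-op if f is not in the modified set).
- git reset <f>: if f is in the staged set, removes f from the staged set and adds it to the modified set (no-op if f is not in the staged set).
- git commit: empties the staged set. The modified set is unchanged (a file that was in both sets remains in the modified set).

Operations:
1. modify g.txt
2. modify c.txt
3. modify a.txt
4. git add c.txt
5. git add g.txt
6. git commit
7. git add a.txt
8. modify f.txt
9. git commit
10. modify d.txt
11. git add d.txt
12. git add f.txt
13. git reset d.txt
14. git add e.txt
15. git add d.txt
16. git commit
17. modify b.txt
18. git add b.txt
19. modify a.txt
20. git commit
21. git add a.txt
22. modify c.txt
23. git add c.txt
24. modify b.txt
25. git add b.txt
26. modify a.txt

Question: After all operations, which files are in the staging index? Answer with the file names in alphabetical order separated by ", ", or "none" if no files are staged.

Answer: a.txt, b.txt, c.txt

Derivation:
After op 1 (modify g.txt): modified={g.txt} staged={none}
After op 2 (modify c.txt): modified={c.txt, g.txt} staged={none}
After op 3 (modify a.txt): modified={a.txt, c.txt, g.txt} staged={none}
After op 4 (git add c.txt): modified={a.txt, g.txt} staged={c.txt}
After op 5 (git add g.txt): modified={a.txt} staged={c.txt, g.txt}
After op 6 (git commit): modified={a.txt} staged={none}
After op 7 (git add a.txt): modified={none} staged={a.txt}
After op 8 (modify f.txt): modified={f.txt} staged={a.txt}
After op 9 (git commit): modified={f.txt} staged={none}
After op 10 (modify d.txt): modified={d.txt, f.txt} staged={none}
After op 11 (git add d.txt): modified={f.txt} staged={d.txt}
After op 12 (git add f.txt): modified={none} staged={d.txt, f.txt}
After op 13 (git reset d.txt): modified={d.txt} staged={f.txt}
After op 14 (git add e.txt): modified={d.txt} staged={f.txt}
After op 15 (git add d.txt): modified={none} staged={d.txt, f.txt}
After op 16 (git commit): modified={none} staged={none}
After op 17 (modify b.txt): modified={b.txt} staged={none}
After op 18 (git add b.txt): modified={none} staged={b.txt}
After op 19 (modify a.txt): modified={a.txt} staged={b.txt}
After op 20 (git commit): modified={a.txt} staged={none}
After op 21 (git add a.txt): modified={none} staged={a.txt}
After op 22 (modify c.txt): modified={c.txt} staged={a.txt}
After op 23 (git add c.txt): modified={none} staged={a.txt, c.txt}
After op 24 (modify b.txt): modified={b.txt} staged={a.txt, c.txt}
After op 25 (git add b.txt): modified={none} staged={a.txt, b.txt, c.txt}
After op 26 (modify a.txt): modified={a.txt} staged={a.txt, b.txt, c.txt}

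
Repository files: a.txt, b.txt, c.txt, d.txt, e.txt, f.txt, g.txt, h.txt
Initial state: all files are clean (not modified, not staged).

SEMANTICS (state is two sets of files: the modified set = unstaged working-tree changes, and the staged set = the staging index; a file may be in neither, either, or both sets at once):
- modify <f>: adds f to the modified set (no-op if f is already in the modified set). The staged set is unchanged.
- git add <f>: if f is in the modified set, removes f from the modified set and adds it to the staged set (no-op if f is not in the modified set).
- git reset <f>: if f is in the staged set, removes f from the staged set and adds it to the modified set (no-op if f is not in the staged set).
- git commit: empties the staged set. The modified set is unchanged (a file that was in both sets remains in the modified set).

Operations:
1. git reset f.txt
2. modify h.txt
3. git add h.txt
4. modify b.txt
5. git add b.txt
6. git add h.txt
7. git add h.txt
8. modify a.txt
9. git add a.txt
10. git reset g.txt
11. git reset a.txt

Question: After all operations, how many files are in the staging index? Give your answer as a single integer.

After op 1 (git reset f.txt): modified={none} staged={none}
After op 2 (modify h.txt): modified={h.txt} staged={none}
After op 3 (git add h.txt): modified={none} staged={h.txt}
After op 4 (modify b.txt): modified={b.txt} staged={h.txt}
After op 5 (git add b.txt): modified={none} staged={b.txt, h.txt}
After op 6 (git add h.txt): modified={none} staged={b.txt, h.txt}
After op 7 (git add h.txt): modified={none} staged={b.txt, h.txt}
After op 8 (modify a.txt): modified={a.txt} staged={b.txt, h.txt}
After op 9 (git add a.txt): modified={none} staged={a.txt, b.txt, h.txt}
After op 10 (git reset g.txt): modified={none} staged={a.txt, b.txt, h.txt}
After op 11 (git reset a.txt): modified={a.txt} staged={b.txt, h.txt}
Final staged set: {b.txt, h.txt} -> count=2

Answer: 2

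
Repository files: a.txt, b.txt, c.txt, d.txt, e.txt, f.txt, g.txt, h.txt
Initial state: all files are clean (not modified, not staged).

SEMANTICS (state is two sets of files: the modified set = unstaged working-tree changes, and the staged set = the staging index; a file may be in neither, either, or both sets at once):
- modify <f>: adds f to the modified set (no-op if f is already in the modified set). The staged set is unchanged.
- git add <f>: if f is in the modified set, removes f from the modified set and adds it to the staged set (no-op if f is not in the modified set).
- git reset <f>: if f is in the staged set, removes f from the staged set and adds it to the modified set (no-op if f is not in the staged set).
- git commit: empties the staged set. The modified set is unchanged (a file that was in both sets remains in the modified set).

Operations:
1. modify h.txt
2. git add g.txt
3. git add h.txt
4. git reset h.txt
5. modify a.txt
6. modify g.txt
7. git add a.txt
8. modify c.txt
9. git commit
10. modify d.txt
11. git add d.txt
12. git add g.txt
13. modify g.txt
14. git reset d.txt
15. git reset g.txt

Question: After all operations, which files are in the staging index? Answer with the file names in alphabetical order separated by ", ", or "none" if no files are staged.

After op 1 (modify h.txt): modified={h.txt} staged={none}
After op 2 (git add g.txt): modified={h.txt} staged={none}
After op 3 (git add h.txt): modified={none} staged={h.txt}
After op 4 (git reset h.txt): modified={h.txt} staged={none}
After op 5 (modify a.txt): modified={a.txt, h.txt} staged={none}
After op 6 (modify g.txt): modified={a.txt, g.txt, h.txt} staged={none}
After op 7 (git add a.txt): modified={g.txt, h.txt} staged={a.txt}
After op 8 (modify c.txt): modified={c.txt, g.txt, h.txt} staged={a.txt}
After op 9 (git commit): modified={c.txt, g.txt, h.txt} staged={none}
After op 10 (modify d.txt): modified={c.txt, d.txt, g.txt, h.txt} staged={none}
After op 11 (git add d.txt): modified={c.txt, g.txt, h.txt} staged={d.txt}
After op 12 (git add g.txt): modified={c.txt, h.txt} staged={d.txt, g.txt}
After op 13 (modify g.txt): modified={c.txt, g.txt, h.txt} staged={d.txt, g.txt}
After op 14 (git reset d.txt): modified={c.txt, d.txt, g.txt, h.txt} staged={g.txt}
After op 15 (git reset g.txt): modified={c.txt, d.txt, g.txt, h.txt} staged={none}

Answer: none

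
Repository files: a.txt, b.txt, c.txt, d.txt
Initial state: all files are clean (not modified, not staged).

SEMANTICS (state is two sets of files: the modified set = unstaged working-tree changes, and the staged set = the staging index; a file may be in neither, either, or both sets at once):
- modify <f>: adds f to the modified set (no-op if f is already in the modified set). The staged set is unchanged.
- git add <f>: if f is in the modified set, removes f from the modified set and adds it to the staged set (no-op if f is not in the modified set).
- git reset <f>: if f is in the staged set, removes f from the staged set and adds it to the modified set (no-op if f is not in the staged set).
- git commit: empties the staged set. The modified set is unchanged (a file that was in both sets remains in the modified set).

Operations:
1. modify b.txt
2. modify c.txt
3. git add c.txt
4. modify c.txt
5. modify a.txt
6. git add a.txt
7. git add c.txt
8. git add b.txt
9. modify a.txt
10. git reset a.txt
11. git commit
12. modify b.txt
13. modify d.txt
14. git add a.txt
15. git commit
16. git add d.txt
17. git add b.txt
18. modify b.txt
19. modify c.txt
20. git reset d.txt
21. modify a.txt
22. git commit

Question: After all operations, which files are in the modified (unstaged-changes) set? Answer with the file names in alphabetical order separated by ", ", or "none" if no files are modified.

Answer: a.txt, b.txt, c.txt, d.txt

Derivation:
After op 1 (modify b.txt): modified={b.txt} staged={none}
After op 2 (modify c.txt): modified={b.txt, c.txt} staged={none}
After op 3 (git add c.txt): modified={b.txt} staged={c.txt}
After op 4 (modify c.txt): modified={b.txt, c.txt} staged={c.txt}
After op 5 (modify a.txt): modified={a.txt, b.txt, c.txt} staged={c.txt}
After op 6 (git add a.txt): modified={b.txt, c.txt} staged={a.txt, c.txt}
After op 7 (git add c.txt): modified={b.txt} staged={a.txt, c.txt}
After op 8 (git add b.txt): modified={none} staged={a.txt, b.txt, c.txt}
After op 9 (modify a.txt): modified={a.txt} staged={a.txt, b.txt, c.txt}
After op 10 (git reset a.txt): modified={a.txt} staged={b.txt, c.txt}
After op 11 (git commit): modified={a.txt} staged={none}
After op 12 (modify b.txt): modified={a.txt, b.txt} staged={none}
After op 13 (modify d.txt): modified={a.txt, b.txt, d.txt} staged={none}
After op 14 (git add a.txt): modified={b.txt, d.txt} staged={a.txt}
After op 15 (git commit): modified={b.txt, d.txt} staged={none}
After op 16 (git add d.txt): modified={b.txt} staged={d.txt}
After op 17 (git add b.txt): modified={none} staged={b.txt, d.txt}
After op 18 (modify b.txt): modified={b.txt} staged={b.txt, d.txt}
After op 19 (modify c.txt): modified={b.txt, c.txt} staged={b.txt, d.txt}
After op 20 (git reset d.txt): modified={b.txt, c.txt, d.txt} staged={b.txt}
After op 21 (modify a.txt): modified={a.txt, b.txt, c.txt, d.txt} staged={b.txt}
After op 22 (git commit): modified={a.txt, b.txt, c.txt, d.txt} staged={none}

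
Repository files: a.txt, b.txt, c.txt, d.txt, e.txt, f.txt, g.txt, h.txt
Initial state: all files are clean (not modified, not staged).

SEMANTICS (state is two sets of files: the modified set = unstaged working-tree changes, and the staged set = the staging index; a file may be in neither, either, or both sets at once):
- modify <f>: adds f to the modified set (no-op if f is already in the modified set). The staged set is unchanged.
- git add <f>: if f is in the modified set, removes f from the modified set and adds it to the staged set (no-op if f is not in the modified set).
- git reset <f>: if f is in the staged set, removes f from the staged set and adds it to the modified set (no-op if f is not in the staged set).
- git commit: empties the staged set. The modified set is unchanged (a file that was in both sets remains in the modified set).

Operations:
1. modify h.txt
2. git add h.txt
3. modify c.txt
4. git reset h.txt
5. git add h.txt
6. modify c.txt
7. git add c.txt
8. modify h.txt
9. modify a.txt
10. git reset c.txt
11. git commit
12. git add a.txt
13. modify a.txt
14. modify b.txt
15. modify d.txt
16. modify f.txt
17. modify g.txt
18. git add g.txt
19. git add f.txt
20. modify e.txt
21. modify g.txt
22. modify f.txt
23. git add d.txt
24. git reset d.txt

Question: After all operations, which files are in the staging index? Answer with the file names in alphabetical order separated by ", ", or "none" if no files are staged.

After op 1 (modify h.txt): modified={h.txt} staged={none}
After op 2 (git add h.txt): modified={none} staged={h.txt}
After op 3 (modify c.txt): modified={c.txt} staged={h.txt}
After op 4 (git reset h.txt): modified={c.txt, h.txt} staged={none}
After op 5 (git add h.txt): modified={c.txt} staged={h.txt}
After op 6 (modify c.txt): modified={c.txt} staged={h.txt}
After op 7 (git add c.txt): modified={none} staged={c.txt, h.txt}
After op 8 (modify h.txt): modified={h.txt} staged={c.txt, h.txt}
After op 9 (modify a.txt): modified={a.txt, h.txt} staged={c.txt, h.txt}
After op 10 (git reset c.txt): modified={a.txt, c.txt, h.txt} staged={h.txt}
After op 11 (git commit): modified={a.txt, c.txt, h.txt} staged={none}
After op 12 (git add a.txt): modified={c.txt, h.txt} staged={a.txt}
After op 13 (modify a.txt): modified={a.txt, c.txt, h.txt} staged={a.txt}
After op 14 (modify b.txt): modified={a.txt, b.txt, c.txt, h.txt} staged={a.txt}
After op 15 (modify d.txt): modified={a.txt, b.txt, c.txt, d.txt, h.txt} staged={a.txt}
After op 16 (modify f.txt): modified={a.txt, b.txt, c.txt, d.txt, f.txt, h.txt} staged={a.txt}
After op 17 (modify g.txt): modified={a.txt, b.txt, c.txt, d.txt, f.txt, g.txt, h.txt} staged={a.txt}
After op 18 (git add g.txt): modified={a.txt, b.txt, c.txt, d.txt, f.txt, h.txt} staged={a.txt, g.txt}
After op 19 (git add f.txt): modified={a.txt, b.txt, c.txt, d.txt, h.txt} staged={a.txt, f.txt, g.txt}
After op 20 (modify e.txt): modified={a.txt, b.txt, c.txt, d.txt, e.txt, h.txt} staged={a.txt, f.txt, g.txt}
After op 21 (modify g.txt): modified={a.txt, b.txt, c.txt, d.txt, e.txt, g.txt, h.txt} staged={a.txt, f.txt, g.txt}
After op 22 (modify f.txt): modified={a.txt, b.txt, c.txt, d.txt, e.txt, f.txt, g.txt, h.txt} staged={a.txt, f.txt, g.txt}
After op 23 (git add d.txt): modified={a.txt, b.txt, c.txt, e.txt, f.txt, g.txt, h.txt} staged={a.txt, d.txt, f.txt, g.txt}
After op 24 (git reset d.txt): modified={a.txt, b.txt, c.txt, d.txt, e.txt, f.txt, g.txt, h.txt} staged={a.txt, f.txt, g.txt}

Answer: a.txt, f.txt, g.txt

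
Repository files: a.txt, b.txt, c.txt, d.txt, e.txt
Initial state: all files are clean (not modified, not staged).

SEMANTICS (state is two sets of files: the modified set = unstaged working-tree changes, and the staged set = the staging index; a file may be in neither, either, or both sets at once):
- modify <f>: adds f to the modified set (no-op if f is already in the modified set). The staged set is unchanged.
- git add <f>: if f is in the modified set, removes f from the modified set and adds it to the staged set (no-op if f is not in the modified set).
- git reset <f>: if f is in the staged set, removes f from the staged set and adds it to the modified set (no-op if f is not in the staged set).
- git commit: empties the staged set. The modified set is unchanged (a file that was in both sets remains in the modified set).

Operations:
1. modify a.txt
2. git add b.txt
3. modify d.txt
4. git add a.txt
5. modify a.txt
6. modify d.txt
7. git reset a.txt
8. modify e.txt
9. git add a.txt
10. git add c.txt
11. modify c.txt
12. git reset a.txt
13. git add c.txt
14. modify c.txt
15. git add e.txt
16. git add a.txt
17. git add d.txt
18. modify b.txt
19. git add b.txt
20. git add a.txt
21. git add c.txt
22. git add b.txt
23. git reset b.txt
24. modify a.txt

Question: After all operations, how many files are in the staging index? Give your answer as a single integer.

After op 1 (modify a.txt): modified={a.txt} staged={none}
After op 2 (git add b.txt): modified={a.txt} staged={none}
After op 3 (modify d.txt): modified={a.txt, d.txt} staged={none}
After op 4 (git add a.txt): modified={d.txt} staged={a.txt}
After op 5 (modify a.txt): modified={a.txt, d.txt} staged={a.txt}
After op 6 (modify d.txt): modified={a.txt, d.txt} staged={a.txt}
After op 7 (git reset a.txt): modified={a.txt, d.txt} staged={none}
After op 8 (modify e.txt): modified={a.txt, d.txt, e.txt} staged={none}
After op 9 (git add a.txt): modified={d.txt, e.txt} staged={a.txt}
After op 10 (git add c.txt): modified={d.txt, e.txt} staged={a.txt}
After op 11 (modify c.txt): modified={c.txt, d.txt, e.txt} staged={a.txt}
After op 12 (git reset a.txt): modified={a.txt, c.txt, d.txt, e.txt} staged={none}
After op 13 (git add c.txt): modified={a.txt, d.txt, e.txt} staged={c.txt}
After op 14 (modify c.txt): modified={a.txt, c.txt, d.txt, e.txt} staged={c.txt}
After op 15 (git add e.txt): modified={a.txt, c.txt, d.txt} staged={c.txt, e.txt}
After op 16 (git add a.txt): modified={c.txt, d.txt} staged={a.txt, c.txt, e.txt}
After op 17 (git add d.txt): modified={c.txt} staged={a.txt, c.txt, d.txt, e.txt}
After op 18 (modify b.txt): modified={b.txt, c.txt} staged={a.txt, c.txt, d.txt, e.txt}
After op 19 (git add b.txt): modified={c.txt} staged={a.txt, b.txt, c.txt, d.txt, e.txt}
After op 20 (git add a.txt): modified={c.txt} staged={a.txt, b.txt, c.txt, d.txt, e.txt}
After op 21 (git add c.txt): modified={none} staged={a.txt, b.txt, c.txt, d.txt, e.txt}
After op 22 (git add b.txt): modified={none} staged={a.txt, b.txt, c.txt, d.txt, e.txt}
After op 23 (git reset b.txt): modified={b.txt} staged={a.txt, c.txt, d.txt, e.txt}
After op 24 (modify a.txt): modified={a.txt, b.txt} staged={a.txt, c.txt, d.txt, e.txt}
Final staged set: {a.txt, c.txt, d.txt, e.txt} -> count=4

Answer: 4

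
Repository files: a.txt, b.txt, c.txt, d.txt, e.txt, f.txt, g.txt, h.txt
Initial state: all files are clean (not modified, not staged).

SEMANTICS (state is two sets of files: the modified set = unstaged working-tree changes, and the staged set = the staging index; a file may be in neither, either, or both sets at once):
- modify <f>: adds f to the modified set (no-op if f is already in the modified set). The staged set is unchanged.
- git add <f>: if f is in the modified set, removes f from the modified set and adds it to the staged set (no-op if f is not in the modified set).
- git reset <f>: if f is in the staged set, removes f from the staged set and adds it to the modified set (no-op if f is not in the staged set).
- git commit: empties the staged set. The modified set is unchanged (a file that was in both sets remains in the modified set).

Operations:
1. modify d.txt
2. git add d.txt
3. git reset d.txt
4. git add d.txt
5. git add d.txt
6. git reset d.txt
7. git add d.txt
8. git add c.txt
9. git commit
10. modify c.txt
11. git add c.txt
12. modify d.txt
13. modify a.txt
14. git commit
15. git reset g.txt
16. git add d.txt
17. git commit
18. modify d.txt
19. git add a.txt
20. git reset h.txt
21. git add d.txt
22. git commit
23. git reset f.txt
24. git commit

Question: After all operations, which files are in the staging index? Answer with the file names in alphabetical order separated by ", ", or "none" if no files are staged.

Answer: none

Derivation:
After op 1 (modify d.txt): modified={d.txt} staged={none}
After op 2 (git add d.txt): modified={none} staged={d.txt}
After op 3 (git reset d.txt): modified={d.txt} staged={none}
After op 4 (git add d.txt): modified={none} staged={d.txt}
After op 5 (git add d.txt): modified={none} staged={d.txt}
After op 6 (git reset d.txt): modified={d.txt} staged={none}
After op 7 (git add d.txt): modified={none} staged={d.txt}
After op 8 (git add c.txt): modified={none} staged={d.txt}
After op 9 (git commit): modified={none} staged={none}
After op 10 (modify c.txt): modified={c.txt} staged={none}
After op 11 (git add c.txt): modified={none} staged={c.txt}
After op 12 (modify d.txt): modified={d.txt} staged={c.txt}
After op 13 (modify a.txt): modified={a.txt, d.txt} staged={c.txt}
After op 14 (git commit): modified={a.txt, d.txt} staged={none}
After op 15 (git reset g.txt): modified={a.txt, d.txt} staged={none}
After op 16 (git add d.txt): modified={a.txt} staged={d.txt}
After op 17 (git commit): modified={a.txt} staged={none}
After op 18 (modify d.txt): modified={a.txt, d.txt} staged={none}
After op 19 (git add a.txt): modified={d.txt} staged={a.txt}
After op 20 (git reset h.txt): modified={d.txt} staged={a.txt}
After op 21 (git add d.txt): modified={none} staged={a.txt, d.txt}
After op 22 (git commit): modified={none} staged={none}
After op 23 (git reset f.txt): modified={none} staged={none}
After op 24 (git commit): modified={none} staged={none}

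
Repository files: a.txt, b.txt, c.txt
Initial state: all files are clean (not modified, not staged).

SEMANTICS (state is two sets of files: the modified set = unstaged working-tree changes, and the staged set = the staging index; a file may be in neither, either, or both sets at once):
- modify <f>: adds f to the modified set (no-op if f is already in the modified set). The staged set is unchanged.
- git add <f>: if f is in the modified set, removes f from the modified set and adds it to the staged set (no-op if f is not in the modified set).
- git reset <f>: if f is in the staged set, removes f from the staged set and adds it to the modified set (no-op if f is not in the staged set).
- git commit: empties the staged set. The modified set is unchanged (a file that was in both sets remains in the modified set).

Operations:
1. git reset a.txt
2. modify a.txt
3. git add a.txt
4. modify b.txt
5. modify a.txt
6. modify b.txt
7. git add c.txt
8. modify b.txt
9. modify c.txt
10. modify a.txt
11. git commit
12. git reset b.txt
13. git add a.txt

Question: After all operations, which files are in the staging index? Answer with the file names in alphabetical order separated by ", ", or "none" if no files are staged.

After op 1 (git reset a.txt): modified={none} staged={none}
After op 2 (modify a.txt): modified={a.txt} staged={none}
After op 3 (git add a.txt): modified={none} staged={a.txt}
After op 4 (modify b.txt): modified={b.txt} staged={a.txt}
After op 5 (modify a.txt): modified={a.txt, b.txt} staged={a.txt}
After op 6 (modify b.txt): modified={a.txt, b.txt} staged={a.txt}
After op 7 (git add c.txt): modified={a.txt, b.txt} staged={a.txt}
After op 8 (modify b.txt): modified={a.txt, b.txt} staged={a.txt}
After op 9 (modify c.txt): modified={a.txt, b.txt, c.txt} staged={a.txt}
After op 10 (modify a.txt): modified={a.txt, b.txt, c.txt} staged={a.txt}
After op 11 (git commit): modified={a.txt, b.txt, c.txt} staged={none}
After op 12 (git reset b.txt): modified={a.txt, b.txt, c.txt} staged={none}
After op 13 (git add a.txt): modified={b.txt, c.txt} staged={a.txt}

Answer: a.txt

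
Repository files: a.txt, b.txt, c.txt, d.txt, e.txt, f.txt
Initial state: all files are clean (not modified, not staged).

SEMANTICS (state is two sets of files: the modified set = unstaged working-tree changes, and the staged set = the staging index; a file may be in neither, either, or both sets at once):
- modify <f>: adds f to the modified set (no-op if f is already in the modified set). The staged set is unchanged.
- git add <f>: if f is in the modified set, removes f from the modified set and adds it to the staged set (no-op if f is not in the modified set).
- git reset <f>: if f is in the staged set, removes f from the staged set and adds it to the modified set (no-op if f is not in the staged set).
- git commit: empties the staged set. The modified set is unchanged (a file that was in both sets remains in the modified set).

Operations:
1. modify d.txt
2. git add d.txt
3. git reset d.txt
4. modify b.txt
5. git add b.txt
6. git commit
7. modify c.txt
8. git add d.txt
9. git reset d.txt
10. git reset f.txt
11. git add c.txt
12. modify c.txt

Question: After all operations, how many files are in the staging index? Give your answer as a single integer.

After op 1 (modify d.txt): modified={d.txt} staged={none}
After op 2 (git add d.txt): modified={none} staged={d.txt}
After op 3 (git reset d.txt): modified={d.txt} staged={none}
After op 4 (modify b.txt): modified={b.txt, d.txt} staged={none}
After op 5 (git add b.txt): modified={d.txt} staged={b.txt}
After op 6 (git commit): modified={d.txt} staged={none}
After op 7 (modify c.txt): modified={c.txt, d.txt} staged={none}
After op 8 (git add d.txt): modified={c.txt} staged={d.txt}
After op 9 (git reset d.txt): modified={c.txt, d.txt} staged={none}
After op 10 (git reset f.txt): modified={c.txt, d.txt} staged={none}
After op 11 (git add c.txt): modified={d.txt} staged={c.txt}
After op 12 (modify c.txt): modified={c.txt, d.txt} staged={c.txt}
Final staged set: {c.txt} -> count=1

Answer: 1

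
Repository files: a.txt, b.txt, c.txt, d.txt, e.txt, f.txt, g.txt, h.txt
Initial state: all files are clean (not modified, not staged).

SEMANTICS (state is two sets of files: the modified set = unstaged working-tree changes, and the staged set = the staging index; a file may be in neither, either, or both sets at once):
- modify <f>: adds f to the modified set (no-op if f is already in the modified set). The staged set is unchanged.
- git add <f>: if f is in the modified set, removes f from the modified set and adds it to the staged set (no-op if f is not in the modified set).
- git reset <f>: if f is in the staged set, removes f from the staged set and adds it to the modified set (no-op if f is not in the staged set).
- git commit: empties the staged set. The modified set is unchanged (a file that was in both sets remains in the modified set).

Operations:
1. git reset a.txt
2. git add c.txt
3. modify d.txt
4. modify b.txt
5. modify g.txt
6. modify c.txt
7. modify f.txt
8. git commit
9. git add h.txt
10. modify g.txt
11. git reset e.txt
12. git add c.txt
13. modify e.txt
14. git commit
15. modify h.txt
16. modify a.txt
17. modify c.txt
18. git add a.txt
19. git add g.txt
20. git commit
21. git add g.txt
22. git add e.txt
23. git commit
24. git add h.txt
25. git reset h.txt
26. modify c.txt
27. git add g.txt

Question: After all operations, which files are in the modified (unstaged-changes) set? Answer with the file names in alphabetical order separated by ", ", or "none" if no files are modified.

After op 1 (git reset a.txt): modified={none} staged={none}
After op 2 (git add c.txt): modified={none} staged={none}
After op 3 (modify d.txt): modified={d.txt} staged={none}
After op 4 (modify b.txt): modified={b.txt, d.txt} staged={none}
After op 5 (modify g.txt): modified={b.txt, d.txt, g.txt} staged={none}
After op 6 (modify c.txt): modified={b.txt, c.txt, d.txt, g.txt} staged={none}
After op 7 (modify f.txt): modified={b.txt, c.txt, d.txt, f.txt, g.txt} staged={none}
After op 8 (git commit): modified={b.txt, c.txt, d.txt, f.txt, g.txt} staged={none}
After op 9 (git add h.txt): modified={b.txt, c.txt, d.txt, f.txt, g.txt} staged={none}
After op 10 (modify g.txt): modified={b.txt, c.txt, d.txt, f.txt, g.txt} staged={none}
After op 11 (git reset e.txt): modified={b.txt, c.txt, d.txt, f.txt, g.txt} staged={none}
After op 12 (git add c.txt): modified={b.txt, d.txt, f.txt, g.txt} staged={c.txt}
After op 13 (modify e.txt): modified={b.txt, d.txt, e.txt, f.txt, g.txt} staged={c.txt}
After op 14 (git commit): modified={b.txt, d.txt, e.txt, f.txt, g.txt} staged={none}
After op 15 (modify h.txt): modified={b.txt, d.txt, e.txt, f.txt, g.txt, h.txt} staged={none}
After op 16 (modify a.txt): modified={a.txt, b.txt, d.txt, e.txt, f.txt, g.txt, h.txt} staged={none}
After op 17 (modify c.txt): modified={a.txt, b.txt, c.txt, d.txt, e.txt, f.txt, g.txt, h.txt} staged={none}
After op 18 (git add a.txt): modified={b.txt, c.txt, d.txt, e.txt, f.txt, g.txt, h.txt} staged={a.txt}
After op 19 (git add g.txt): modified={b.txt, c.txt, d.txt, e.txt, f.txt, h.txt} staged={a.txt, g.txt}
After op 20 (git commit): modified={b.txt, c.txt, d.txt, e.txt, f.txt, h.txt} staged={none}
After op 21 (git add g.txt): modified={b.txt, c.txt, d.txt, e.txt, f.txt, h.txt} staged={none}
After op 22 (git add e.txt): modified={b.txt, c.txt, d.txt, f.txt, h.txt} staged={e.txt}
After op 23 (git commit): modified={b.txt, c.txt, d.txt, f.txt, h.txt} staged={none}
After op 24 (git add h.txt): modified={b.txt, c.txt, d.txt, f.txt} staged={h.txt}
After op 25 (git reset h.txt): modified={b.txt, c.txt, d.txt, f.txt, h.txt} staged={none}
After op 26 (modify c.txt): modified={b.txt, c.txt, d.txt, f.txt, h.txt} staged={none}
After op 27 (git add g.txt): modified={b.txt, c.txt, d.txt, f.txt, h.txt} staged={none}

Answer: b.txt, c.txt, d.txt, f.txt, h.txt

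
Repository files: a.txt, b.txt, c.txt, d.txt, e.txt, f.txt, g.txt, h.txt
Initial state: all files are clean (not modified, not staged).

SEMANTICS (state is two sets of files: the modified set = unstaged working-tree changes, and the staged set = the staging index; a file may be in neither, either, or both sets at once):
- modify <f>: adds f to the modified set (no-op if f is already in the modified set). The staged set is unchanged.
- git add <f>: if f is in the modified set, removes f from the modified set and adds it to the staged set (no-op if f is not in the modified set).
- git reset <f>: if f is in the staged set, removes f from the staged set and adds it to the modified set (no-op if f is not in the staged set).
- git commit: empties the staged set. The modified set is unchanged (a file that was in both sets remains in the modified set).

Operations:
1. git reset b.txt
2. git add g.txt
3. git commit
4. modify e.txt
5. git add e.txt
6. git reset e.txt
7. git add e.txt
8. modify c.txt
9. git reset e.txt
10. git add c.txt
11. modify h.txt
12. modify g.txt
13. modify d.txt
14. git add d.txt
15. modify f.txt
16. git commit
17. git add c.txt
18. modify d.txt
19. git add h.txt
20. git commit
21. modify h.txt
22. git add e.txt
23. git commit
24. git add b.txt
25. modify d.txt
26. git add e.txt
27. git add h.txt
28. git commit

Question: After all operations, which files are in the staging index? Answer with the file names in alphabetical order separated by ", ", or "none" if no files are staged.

After op 1 (git reset b.txt): modified={none} staged={none}
After op 2 (git add g.txt): modified={none} staged={none}
After op 3 (git commit): modified={none} staged={none}
After op 4 (modify e.txt): modified={e.txt} staged={none}
After op 5 (git add e.txt): modified={none} staged={e.txt}
After op 6 (git reset e.txt): modified={e.txt} staged={none}
After op 7 (git add e.txt): modified={none} staged={e.txt}
After op 8 (modify c.txt): modified={c.txt} staged={e.txt}
After op 9 (git reset e.txt): modified={c.txt, e.txt} staged={none}
After op 10 (git add c.txt): modified={e.txt} staged={c.txt}
After op 11 (modify h.txt): modified={e.txt, h.txt} staged={c.txt}
After op 12 (modify g.txt): modified={e.txt, g.txt, h.txt} staged={c.txt}
After op 13 (modify d.txt): modified={d.txt, e.txt, g.txt, h.txt} staged={c.txt}
After op 14 (git add d.txt): modified={e.txt, g.txt, h.txt} staged={c.txt, d.txt}
After op 15 (modify f.txt): modified={e.txt, f.txt, g.txt, h.txt} staged={c.txt, d.txt}
After op 16 (git commit): modified={e.txt, f.txt, g.txt, h.txt} staged={none}
After op 17 (git add c.txt): modified={e.txt, f.txt, g.txt, h.txt} staged={none}
After op 18 (modify d.txt): modified={d.txt, e.txt, f.txt, g.txt, h.txt} staged={none}
After op 19 (git add h.txt): modified={d.txt, e.txt, f.txt, g.txt} staged={h.txt}
After op 20 (git commit): modified={d.txt, e.txt, f.txt, g.txt} staged={none}
After op 21 (modify h.txt): modified={d.txt, e.txt, f.txt, g.txt, h.txt} staged={none}
After op 22 (git add e.txt): modified={d.txt, f.txt, g.txt, h.txt} staged={e.txt}
After op 23 (git commit): modified={d.txt, f.txt, g.txt, h.txt} staged={none}
After op 24 (git add b.txt): modified={d.txt, f.txt, g.txt, h.txt} staged={none}
After op 25 (modify d.txt): modified={d.txt, f.txt, g.txt, h.txt} staged={none}
After op 26 (git add e.txt): modified={d.txt, f.txt, g.txt, h.txt} staged={none}
After op 27 (git add h.txt): modified={d.txt, f.txt, g.txt} staged={h.txt}
After op 28 (git commit): modified={d.txt, f.txt, g.txt} staged={none}

Answer: none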